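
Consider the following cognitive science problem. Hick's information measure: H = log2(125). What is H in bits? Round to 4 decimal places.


H = log2(n)
H = log2(125)
= 6.9658


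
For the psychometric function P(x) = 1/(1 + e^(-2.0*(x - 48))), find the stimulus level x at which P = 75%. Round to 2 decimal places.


At P = 0.75: 0.75 = 1/(1 + e^(-k*(x-x0)))
Solving: e^(-k*(x-x0)) = 1/3
x = x0 + ln(3)/k
ln(3) = 1.0986
x = 48 + 1.0986/2.0
= 48 + 0.5493
= 48.55


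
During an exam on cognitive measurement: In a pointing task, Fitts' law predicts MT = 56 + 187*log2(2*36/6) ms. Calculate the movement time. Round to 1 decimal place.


MT = 56 + 187 * log2(2*36/6)
2D/W = 12.0
log2(12.0) = 3.585
MT = 56 + 187 * 3.585
= 726.4 ms


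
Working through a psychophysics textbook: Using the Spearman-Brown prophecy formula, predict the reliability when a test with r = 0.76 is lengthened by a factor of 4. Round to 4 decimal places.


r_new = n*r / (1 + (n-1)*r)
Numerator = 4 * 0.76 = 3.04
Denominator = 1 + 3 * 0.76 = 3.28
r_new = 3.04 / 3.28
= 0.9268


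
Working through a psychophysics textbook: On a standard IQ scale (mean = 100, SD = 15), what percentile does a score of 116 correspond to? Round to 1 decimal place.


z = (IQ - mean) / SD
z = (116 - 100) / 15 = 1.0667
Percentile = Phi(1.0667) * 100
Phi(1.0667) = 0.856946
= 85.7


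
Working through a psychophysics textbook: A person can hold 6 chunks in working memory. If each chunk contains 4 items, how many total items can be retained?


Total items = chunks * items_per_chunk
= 6 * 4
= 24


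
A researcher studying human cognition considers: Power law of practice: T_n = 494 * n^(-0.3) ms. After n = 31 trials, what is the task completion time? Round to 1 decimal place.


T_n = 494 * 31^(-0.3)
31^(-0.3) = 0.356937
T_n = 494 * 0.356937
= 176.3 ms


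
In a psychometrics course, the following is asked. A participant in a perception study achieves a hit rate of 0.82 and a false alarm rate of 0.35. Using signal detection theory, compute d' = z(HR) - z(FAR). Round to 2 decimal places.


d' = z(HR) - z(FAR)
z(0.82) = 0.9154
z(0.35) = -0.3853
d' = 0.9154 - -0.3853
= 1.30


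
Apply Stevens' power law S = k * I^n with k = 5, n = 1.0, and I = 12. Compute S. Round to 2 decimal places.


S = 5 * 12^1.0
12^1.0 = 12.0
S = 5 * 12.0
= 60.00


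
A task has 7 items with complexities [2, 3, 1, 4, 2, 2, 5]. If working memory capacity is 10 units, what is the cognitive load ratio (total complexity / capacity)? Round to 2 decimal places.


Total complexity = 2 + 3 + 1 + 4 + 2 + 2 + 5 = 19
Load = total / capacity = 19 / 10
= 1.90


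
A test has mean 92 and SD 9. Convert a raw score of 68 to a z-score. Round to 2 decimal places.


z = (X - mu) / sigma
= (68 - 92) / 9
= -24 / 9
= -2.67


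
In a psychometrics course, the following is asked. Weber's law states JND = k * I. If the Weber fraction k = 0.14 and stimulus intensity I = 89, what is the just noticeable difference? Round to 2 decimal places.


JND = k * I
JND = 0.14 * 89
= 12.46


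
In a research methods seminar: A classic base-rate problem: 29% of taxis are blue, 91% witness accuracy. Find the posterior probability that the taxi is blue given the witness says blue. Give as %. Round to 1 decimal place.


P(blue | says blue) = P(says blue | blue)*P(blue) / [P(says blue | blue)*P(blue) + P(says blue | not blue)*P(not blue)]
Numerator = 0.91 * 0.29 = 0.2639
False identification = 0.09 * 0.71 = 0.0639
P = 0.2639 / (0.2639 + 0.0639)
= 0.2639 / 0.3278
As percentage = 80.5


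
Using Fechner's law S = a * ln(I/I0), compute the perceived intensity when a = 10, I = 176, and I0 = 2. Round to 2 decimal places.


S = 10 * ln(176/2)
I/I0 = 88.0
ln(88.0) = 4.4773
S = 10 * 4.4773
= 44.77


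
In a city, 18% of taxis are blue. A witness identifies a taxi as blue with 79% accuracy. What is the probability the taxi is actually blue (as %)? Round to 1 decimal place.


P(blue | says blue) = P(says blue | blue)*P(blue) / [P(says blue | blue)*P(blue) + P(says blue | not blue)*P(not blue)]
Numerator = 0.79 * 0.18 = 0.1422
False identification = 0.21 * 0.82 = 0.1722
P = 0.1422 / (0.1422 + 0.1722)
= 0.1422 / 0.3144
As percentage = 45.2


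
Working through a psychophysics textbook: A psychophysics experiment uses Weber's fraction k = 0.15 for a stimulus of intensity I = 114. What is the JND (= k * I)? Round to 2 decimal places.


JND = k * I
JND = 0.15 * 114
= 17.10


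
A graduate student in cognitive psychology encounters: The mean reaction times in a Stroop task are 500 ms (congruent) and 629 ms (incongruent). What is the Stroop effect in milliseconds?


Stroop effect = RT(incongruent) - RT(congruent)
= 629 - 500
= 129 ms


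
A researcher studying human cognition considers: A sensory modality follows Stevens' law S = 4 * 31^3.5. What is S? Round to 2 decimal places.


S = 4 * 31^3.5
31^3.5 = 165869.2681
S = 4 * 165869.2681
= 663477.07


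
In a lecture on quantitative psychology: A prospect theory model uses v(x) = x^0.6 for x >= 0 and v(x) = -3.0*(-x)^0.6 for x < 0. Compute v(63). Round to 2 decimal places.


Since x = 63 >= 0, use v(x) = x^0.6
63^0.6 = 12.0117
v(63) = 12.01


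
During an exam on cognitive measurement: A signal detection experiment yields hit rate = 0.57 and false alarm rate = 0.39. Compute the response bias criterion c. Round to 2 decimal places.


c = -0.5 * (z(HR) + z(FAR))
z(0.57) = 0.1764
z(0.39) = -0.2793
c = -0.5 * (0.1764 + -0.2793)
= -0.5 * -0.1029
= 0.05


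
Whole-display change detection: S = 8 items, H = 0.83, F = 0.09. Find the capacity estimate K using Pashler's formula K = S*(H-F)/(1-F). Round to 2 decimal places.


K = S * (H - F) / (1 - F)
H - F = 0.74
1 - F = 0.91
K = 8 * 0.74 / 0.91
= 6.51


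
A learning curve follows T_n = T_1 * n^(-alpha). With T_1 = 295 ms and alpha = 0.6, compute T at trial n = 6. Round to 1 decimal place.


T_n = 295 * 6^(-0.6)
6^(-0.6) = 0.341279
T_n = 295 * 0.341279
= 100.7 ms


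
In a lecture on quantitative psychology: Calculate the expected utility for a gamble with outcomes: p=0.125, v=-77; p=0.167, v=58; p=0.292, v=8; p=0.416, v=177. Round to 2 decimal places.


EU = sum(p_i * v_i)
0.125 * -77 = -9.625
0.167 * 58 = 9.686
0.292 * 8 = 2.336
0.416 * 177 = 73.632
EU = -9.625 + 9.686 + 2.336 + 73.632
= 76.03


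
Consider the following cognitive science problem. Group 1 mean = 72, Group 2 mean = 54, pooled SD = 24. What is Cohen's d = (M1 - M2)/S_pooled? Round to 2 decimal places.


Cohen's d = (M1 - M2) / S_pooled
= (72 - 54) / 24
= 18 / 24
= 0.75


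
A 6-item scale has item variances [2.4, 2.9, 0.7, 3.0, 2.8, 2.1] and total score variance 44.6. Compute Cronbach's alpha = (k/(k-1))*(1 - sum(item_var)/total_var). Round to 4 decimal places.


alpha = (k/(k-1)) * (1 - sum(s_i^2)/s_total^2)
sum(item variances) = 13.9
k/(k-1) = 6/5 = 1.2
1 - 13.9/44.6 = 1 - 0.311659 = 0.688341
alpha = 1.2 * 0.688341
= 0.8260


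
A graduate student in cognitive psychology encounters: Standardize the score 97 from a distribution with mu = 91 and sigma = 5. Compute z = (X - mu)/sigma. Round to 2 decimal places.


z = (X - mu) / sigma
= (97 - 91) / 5
= 6 / 5
= 1.20


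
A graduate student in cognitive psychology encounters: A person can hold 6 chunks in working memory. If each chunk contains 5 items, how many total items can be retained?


Total items = chunks * items_per_chunk
= 6 * 5
= 30


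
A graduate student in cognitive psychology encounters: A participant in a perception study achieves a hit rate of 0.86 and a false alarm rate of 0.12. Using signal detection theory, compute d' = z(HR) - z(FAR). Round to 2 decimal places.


d' = z(HR) - z(FAR)
z(0.86) = 1.0803
z(0.12) = -1.175
d' = 1.0803 - -1.175
= 2.26


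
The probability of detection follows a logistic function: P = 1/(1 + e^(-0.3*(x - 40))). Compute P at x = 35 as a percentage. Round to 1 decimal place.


P(x) = 1/(1 + e^(-0.3*(35 - 40)))
Exponent = -0.3 * -5 = 1.5
e^(1.5) = 4.481689
P = 1/(1 + 4.481689) = 0.182426
Percentage = 18.2


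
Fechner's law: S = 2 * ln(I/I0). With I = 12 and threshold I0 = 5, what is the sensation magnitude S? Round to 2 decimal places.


S = 2 * ln(12/5)
I/I0 = 2.4
ln(2.4) = 0.8755
S = 2 * 0.8755
= 1.75


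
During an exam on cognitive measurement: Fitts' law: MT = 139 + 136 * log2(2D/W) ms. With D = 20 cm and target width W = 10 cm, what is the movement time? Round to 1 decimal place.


MT = 139 + 136 * log2(2*20/10)
2D/W = 4.0
log2(4.0) = 2.0
MT = 139 + 136 * 2.0
= 411.0 ms


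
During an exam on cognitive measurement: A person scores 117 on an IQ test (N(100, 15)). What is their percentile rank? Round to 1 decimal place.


z = (IQ - mean) / SD
z = (117 - 100) / 15 = 1.1333
Percentile = Phi(1.1333) * 100
Phi(1.1333) = 0.871456
= 87.1


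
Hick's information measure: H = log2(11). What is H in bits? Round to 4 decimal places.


H = log2(n)
H = log2(11)
= 3.4594


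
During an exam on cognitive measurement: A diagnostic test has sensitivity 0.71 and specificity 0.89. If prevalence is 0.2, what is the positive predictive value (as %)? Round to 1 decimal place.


PPV = (sens * prev) / (sens * prev + (1-spec) * (1-prev))
Numerator = 0.71 * 0.2 = 0.142
P(positive and no disease) = (1 - spec) * (1 - prev) = (1 - 0.89) * (1 - 0.2) = 0.088
Denominator = 0.142 + 0.088 = 0.23
PPV = 0.142 / 0.23 = 0.617391
As percentage = 61.7


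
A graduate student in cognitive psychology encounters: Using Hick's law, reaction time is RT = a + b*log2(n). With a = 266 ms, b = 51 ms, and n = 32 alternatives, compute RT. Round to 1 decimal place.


RT = 266 + 51 * log2(32)
log2(32) = 5.0
RT = 266 + 51 * 5.0
= 266 + 255.0
= 521.0 ms


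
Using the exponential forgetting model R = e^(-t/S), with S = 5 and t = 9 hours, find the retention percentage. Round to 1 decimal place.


R = e^(-t/S)
-t/S = -9/5 = -1.8
R = e^(-1.8) = 0.165299
Percentage = 0.165299 * 100
= 16.5


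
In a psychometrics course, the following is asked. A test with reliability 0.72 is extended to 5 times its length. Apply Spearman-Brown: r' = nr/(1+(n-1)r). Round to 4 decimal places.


r_new = n*r / (1 + (n-1)*r)
Numerator = 5 * 0.72 = 3.6
Denominator = 1 + 4 * 0.72 = 3.88
r_new = 3.6 / 3.88
= 0.9278


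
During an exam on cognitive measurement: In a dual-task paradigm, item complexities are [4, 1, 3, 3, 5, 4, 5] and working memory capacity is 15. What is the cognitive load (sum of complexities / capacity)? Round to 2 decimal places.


Total complexity = 4 + 1 + 3 + 3 + 5 + 4 + 5 = 25
Load = total / capacity = 25 / 15
= 1.67


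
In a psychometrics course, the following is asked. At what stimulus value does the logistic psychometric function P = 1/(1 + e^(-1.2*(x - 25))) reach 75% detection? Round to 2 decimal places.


At P = 0.75: 0.75 = 1/(1 + e^(-k*(x-x0)))
Solving: e^(-k*(x-x0)) = 1/3
x = x0 + ln(3)/k
ln(3) = 1.0986
x = 25 + 1.0986/1.2
= 25 + 0.9155
= 25.92


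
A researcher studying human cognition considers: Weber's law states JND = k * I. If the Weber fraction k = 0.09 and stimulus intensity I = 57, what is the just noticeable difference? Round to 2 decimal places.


JND = k * I
JND = 0.09 * 57
= 5.13


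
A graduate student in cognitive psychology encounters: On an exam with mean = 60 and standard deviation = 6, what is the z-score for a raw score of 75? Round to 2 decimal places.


z = (X - mu) / sigma
= (75 - 60) / 6
= 15 / 6
= 2.50


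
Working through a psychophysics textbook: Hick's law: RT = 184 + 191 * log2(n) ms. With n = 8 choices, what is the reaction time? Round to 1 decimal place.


RT = 184 + 191 * log2(8)
log2(8) = 3.0
RT = 184 + 191 * 3.0
= 184 + 573.0
= 757.0 ms


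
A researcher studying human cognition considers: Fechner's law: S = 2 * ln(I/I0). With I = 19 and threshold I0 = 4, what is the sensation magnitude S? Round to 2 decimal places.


S = 2 * ln(19/4)
I/I0 = 4.75
ln(4.75) = 1.5581
S = 2 * 1.5581
= 3.12


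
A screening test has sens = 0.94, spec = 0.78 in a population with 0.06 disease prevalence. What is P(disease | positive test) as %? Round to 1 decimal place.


PPV = (sens * prev) / (sens * prev + (1-spec) * (1-prev))
Numerator = 0.94 * 0.06 = 0.0564
P(positive and no disease) = (1 - spec) * (1 - prev) = (1 - 0.78) * (1 - 0.06) = 0.2068
Denominator = 0.0564 + 0.2068 = 0.2632
PPV = 0.0564 / 0.2632 = 0.214286
As percentage = 21.4


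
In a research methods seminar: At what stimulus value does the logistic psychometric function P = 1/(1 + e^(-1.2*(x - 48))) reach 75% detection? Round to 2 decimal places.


At P = 0.75: 0.75 = 1/(1 + e^(-k*(x-x0)))
Solving: e^(-k*(x-x0)) = 1/3
x = x0 + ln(3)/k
ln(3) = 1.0986
x = 48 + 1.0986/1.2
= 48 + 0.9155
= 48.92


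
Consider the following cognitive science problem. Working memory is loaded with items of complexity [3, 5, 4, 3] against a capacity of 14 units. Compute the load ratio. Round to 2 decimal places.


Total complexity = 3 + 5 + 4 + 3 = 15
Load = total / capacity = 15 / 14
= 1.07


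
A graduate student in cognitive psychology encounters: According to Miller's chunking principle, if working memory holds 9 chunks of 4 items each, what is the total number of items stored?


Total items = chunks * items_per_chunk
= 9 * 4
= 36


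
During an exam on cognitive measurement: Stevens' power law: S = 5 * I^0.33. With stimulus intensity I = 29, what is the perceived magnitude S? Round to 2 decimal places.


S = 5 * 29^0.33
29^0.33 = 3.038
S = 5 * 3.038
= 15.19


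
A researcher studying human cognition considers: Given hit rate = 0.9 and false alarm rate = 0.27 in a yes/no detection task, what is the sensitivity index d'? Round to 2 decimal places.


d' = z(HR) - z(FAR)
z(0.9) = 1.2816
z(0.27) = -0.6128
d' = 1.2816 - -0.6128
= 1.89


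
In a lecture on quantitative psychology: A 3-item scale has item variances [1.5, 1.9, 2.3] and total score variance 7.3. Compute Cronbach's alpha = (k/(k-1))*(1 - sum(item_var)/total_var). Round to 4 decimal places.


alpha = (k/(k-1)) * (1 - sum(s_i^2)/s_total^2)
sum(item variances) = 5.7
k/(k-1) = 3/2 = 1.5
1 - 5.7/7.3 = 1 - 0.780822 = 0.219178
alpha = 1.5 * 0.219178
= 0.3288


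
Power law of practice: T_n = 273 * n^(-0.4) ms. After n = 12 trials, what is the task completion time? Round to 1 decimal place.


T_n = 273 * 12^(-0.4)
12^(-0.4) = 0.370107
T_n = 273 * 0.370107
= 101.0 ms


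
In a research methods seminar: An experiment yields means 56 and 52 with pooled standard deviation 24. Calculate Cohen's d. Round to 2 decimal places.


Cohen's d = (M1 - M2) / S_pooled
= (56 - 52) / 24
= 4 / 24
= 0.17


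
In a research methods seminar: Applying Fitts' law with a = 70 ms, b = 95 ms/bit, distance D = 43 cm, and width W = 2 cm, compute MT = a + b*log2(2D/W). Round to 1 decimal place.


MT = 70 + 95 * log2(2*43/2)
2D/W = 43.0
log2(43.0) = 5.4263
MT = 70 + 95 * 5.4263
= 585.5 ms


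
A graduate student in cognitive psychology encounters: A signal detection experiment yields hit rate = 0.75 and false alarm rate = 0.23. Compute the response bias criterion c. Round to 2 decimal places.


c = -0.5 * (z(HR) + z(FAR))
z(0.75) = 0.6745
z(0.23) = -0.7388
c = -0.5 * (0.6745 + -0.7388)
= -0.5 * -0.0643
= 0.03


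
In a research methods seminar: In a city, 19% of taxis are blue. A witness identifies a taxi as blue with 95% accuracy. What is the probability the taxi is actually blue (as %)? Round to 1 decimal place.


P(blue | says blue) = P(says blue | blue)*P(blue) / [P(says blue | blue)*P(blue) + P(says blue | not blue)*P(not blue)]
Numerator = 0.95 * 0.19 = 0.1805
False identification = 0.05 * 0.81 = 0.0405
P = 0.1805 / (0.1805 + 0.0405)
= 0.1805 / 0.221
As percentage = 81.7


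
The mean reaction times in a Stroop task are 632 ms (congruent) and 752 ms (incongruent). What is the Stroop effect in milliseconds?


Stroop effect = RT(incongruent) - RT(congruent)
= 752 - 632
= 120 ms


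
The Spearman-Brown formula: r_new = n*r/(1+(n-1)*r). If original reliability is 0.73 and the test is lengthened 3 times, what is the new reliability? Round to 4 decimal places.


r_new = n*r / (1 + (n-1)*r)
Numerator = 3 * 0.73 = 2.19
Denominator = 1 + 2 * 0.73 = 2.46
r_new = 2.19 / 2.46
= 0.8902


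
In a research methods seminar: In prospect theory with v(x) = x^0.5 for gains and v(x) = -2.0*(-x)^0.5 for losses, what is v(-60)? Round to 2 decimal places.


Since x = -60 < 0, use v(x) = -lambda*(-x)^alpha
(-x) = 60
60^0.5 = 7.746
v(-60) = -2.0 * 7.746
= -15.49


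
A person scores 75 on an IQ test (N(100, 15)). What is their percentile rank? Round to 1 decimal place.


z = (IQ - mean) / SD
z = (75 - 100) / 15 = -1.6667
Percentile = Phi(-1.6667) * 100
Phi(-1.6667) = 0.047787
= 4.8


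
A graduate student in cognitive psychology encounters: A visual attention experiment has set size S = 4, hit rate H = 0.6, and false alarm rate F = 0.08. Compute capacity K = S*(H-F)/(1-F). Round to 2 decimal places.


K = S * (H - F) / (1 - F)
H - F = 0.52
1 - F = 0.92
K = 4 * 0.52 / 0.92
= 2.26


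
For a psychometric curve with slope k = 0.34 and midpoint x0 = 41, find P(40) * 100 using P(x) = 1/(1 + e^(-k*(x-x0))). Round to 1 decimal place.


P(x) = 1/(1 + e^(-0.34*(40 - 41)))
Exponent = -0.34 * -1 = 0.34
e^(0.34) = 1.404948
P = 1/(1 + 1.404948) = 0.415809
Percentage = 41.6


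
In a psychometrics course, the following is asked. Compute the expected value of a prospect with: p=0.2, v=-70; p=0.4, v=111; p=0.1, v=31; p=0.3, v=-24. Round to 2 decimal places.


EU = sum(p_i * v_i)
0.2 * -70 = -14.0
0.4 * 111 = 44.4
0.1 * 31 = 3.1
0.3 * -24 = -7.2
EU = -14.0 + 44.4 + 3.1 + -7.2
= 26.30


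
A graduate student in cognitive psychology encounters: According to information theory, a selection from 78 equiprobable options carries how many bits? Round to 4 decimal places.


H = log2(n)
H = log2(78)
= 6.2854


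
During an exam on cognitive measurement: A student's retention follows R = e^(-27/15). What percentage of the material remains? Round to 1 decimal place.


R = e^(-t/S)
-t/S = -27/15 = -1.8
R = e^(-1.8) = 0.165299
Percentage = 0.165299 * 100
= 16.5


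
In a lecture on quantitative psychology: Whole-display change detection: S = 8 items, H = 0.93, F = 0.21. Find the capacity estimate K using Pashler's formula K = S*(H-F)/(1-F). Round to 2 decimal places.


K = S * (H - F) / (1 - F)
H - F = 0.72
1 - F = 0.79
K = 8 * 0.72 / 0.79
= 7.29


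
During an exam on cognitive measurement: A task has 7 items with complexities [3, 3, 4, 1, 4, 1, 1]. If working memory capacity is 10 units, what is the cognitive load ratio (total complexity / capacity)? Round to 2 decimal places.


Total complexity = 3 + 3 + 4 + 1 + 4 + 1 + 1 = 17
Load = total / capacity = 17 / 10
= 1.70


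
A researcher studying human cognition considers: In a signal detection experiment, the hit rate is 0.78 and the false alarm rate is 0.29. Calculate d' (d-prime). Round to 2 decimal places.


d' = z(HR) - z(FAR)
z(0.78) = 0.7722
z(0.29) = -0.5534
d' = 0.7722 - -0.5534
= 1.33


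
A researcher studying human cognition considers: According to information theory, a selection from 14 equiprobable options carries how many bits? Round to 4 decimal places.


H = log2(n)
H = log2(14)
= 3.8074


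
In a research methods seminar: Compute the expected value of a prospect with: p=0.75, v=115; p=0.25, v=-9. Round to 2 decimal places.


EU = sum(p_i * v_i)
0.75 * 115 = 86.25
0.25 * -9 = -2.25
EU = 86.25 + -2.25
= 84.00


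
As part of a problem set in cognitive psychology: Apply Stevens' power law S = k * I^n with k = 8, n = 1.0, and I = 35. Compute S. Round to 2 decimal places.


S = 8 * 35^1.0
35^1.0 = 35.0
S = 8 * 35.0
= 280.00


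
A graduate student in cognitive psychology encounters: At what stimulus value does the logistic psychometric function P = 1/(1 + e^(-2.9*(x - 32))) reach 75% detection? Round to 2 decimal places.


At P = 0.75: 0.75 = 1/(1 + e^(-k*(x-x0)))
Solving: e^(-k*(x-x0)) = 1/3
x = x0 + ln(3)/k
ln(3) = 1.0986
x = 32 + 1.0986/2.9
= 32 + 0.3788
= 32.38


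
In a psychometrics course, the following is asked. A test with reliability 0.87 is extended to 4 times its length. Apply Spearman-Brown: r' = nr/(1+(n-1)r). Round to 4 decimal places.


r_new = n*r / (1 + (n-1)*r)
Numerator = 4 * 0.87 = 3.48
Denominator = 1 + 3 * 0.87 = 3.61
r_new = 3.48 / 3.61
= 0.9640


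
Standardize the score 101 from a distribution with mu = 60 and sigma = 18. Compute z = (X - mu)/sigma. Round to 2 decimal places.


z = (X - mu) / sigma
= (101 - 60) / 18
= 41 / 18
= 2.28


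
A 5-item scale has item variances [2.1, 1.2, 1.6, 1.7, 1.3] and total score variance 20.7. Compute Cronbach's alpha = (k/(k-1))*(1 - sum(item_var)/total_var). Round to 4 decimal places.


alpha = (k/(k-1)) * (1 - sum(s_i^2)/s_total^2)
sum(item variances) = 7.9
k/(k-1) = 5/4 = 1.25
1 - 7.9/20.7 = 1 - 0.381643 = 0.618357
alpha = 1.25 * 0.618357
= 0.7729


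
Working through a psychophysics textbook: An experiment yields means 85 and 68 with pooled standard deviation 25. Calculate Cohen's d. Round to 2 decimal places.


Cohen's d = (M1 - M2) / S_pooled
= (85 - 68) / 25
= 17 / 25
= 0.68


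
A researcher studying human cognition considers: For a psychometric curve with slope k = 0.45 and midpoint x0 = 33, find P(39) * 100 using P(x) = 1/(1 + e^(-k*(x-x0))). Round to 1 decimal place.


P(x) = 1/(1 + e^(-0.45*(39 - 33)))
Exponent = -0.45 * 6 = -2.7
e^(-2.7) = 0.067206
P = 1/(1 + 0.067206) = 0.937026
Percentage = 93.7


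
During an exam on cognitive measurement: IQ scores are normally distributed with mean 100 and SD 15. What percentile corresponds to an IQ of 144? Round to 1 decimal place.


z = (IQ - mean) / SD
z = (144 - 100) / 15 = 2.9333
Percentile = Phi(2.9333) * 100
Phi(2.9333) = 0.998323
= 99.8


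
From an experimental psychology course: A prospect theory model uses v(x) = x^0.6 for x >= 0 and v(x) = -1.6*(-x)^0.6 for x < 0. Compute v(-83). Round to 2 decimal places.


Since x = -83 < 0, use v(x) = -lambda*(-x)^alpha
(-x) = 83
83^0.6 = 14.1725
v(-83) = -1.6 * 14.1725
= -22.68


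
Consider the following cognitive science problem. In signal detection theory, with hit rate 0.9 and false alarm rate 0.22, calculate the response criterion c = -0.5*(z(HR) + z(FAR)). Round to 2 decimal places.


c = -0.5 * (z(HR) + z(FAR))
z(0.9) = 1.2816
z(0.22) = -0.7722
c = -0.5 * (1.2816 + -0.7722)
= -0.5 * 0.5094
= -0.25


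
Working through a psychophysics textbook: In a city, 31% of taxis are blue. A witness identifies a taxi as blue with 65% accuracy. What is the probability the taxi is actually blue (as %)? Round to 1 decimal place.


P(blue | says blue) = P(says blue | blue)*P(blue) / [P(says blue | blue)*P(blue) + P(says blue | not blue)*P(not blue)]
Numerator = 0.65 * 0.31 = 0.2015
False identification = 0.35 * 0.69 = 0.2415
P = 0.2015 / (0.2015 + 0.2415)
= 0.2015 / 0.443
As percentage = 45.5


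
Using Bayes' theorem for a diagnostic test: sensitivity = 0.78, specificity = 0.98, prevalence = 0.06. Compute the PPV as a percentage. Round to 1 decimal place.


PPV = (sens * prev) / (sens * prev + (1-spec) * (1-prev))
Numerator = 0.78 * 0.06 = 0.0468
P(positive and no disease) = (1 - spec) * (1 - prev) = (1 - 0.98) * (1 - 0.06) = 0.0188
Denominator = 0.0468 + 0.0188 = 0.0656
PPV = 0.0468 / 0.0656 = 0.713415
As percentage = 71.3


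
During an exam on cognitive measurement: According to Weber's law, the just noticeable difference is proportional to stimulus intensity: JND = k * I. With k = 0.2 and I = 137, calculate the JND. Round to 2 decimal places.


JND = k * I
JND = 0.2 * 137
= 27.40


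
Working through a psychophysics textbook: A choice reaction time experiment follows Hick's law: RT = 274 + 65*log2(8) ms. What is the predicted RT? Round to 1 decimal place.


RT = 274 + 65 * log2(8)
log2(8) = 3.0
RT = 274 + 65 * 3.0
= 274 + 195.0
= 469.0 ms


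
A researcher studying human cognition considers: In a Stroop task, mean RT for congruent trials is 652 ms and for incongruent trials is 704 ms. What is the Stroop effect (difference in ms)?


Stroop effect = RT(incongruent) - RT(congruent)
= 704 - 652
= 52 ms


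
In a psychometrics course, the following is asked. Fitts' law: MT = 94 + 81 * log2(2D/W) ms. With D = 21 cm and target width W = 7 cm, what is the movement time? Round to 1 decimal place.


MT = 94 + 81 * log2(2*21/7)
2D/W = 6.0
log2(6.0) = 2.585
MT = 94 + 81 * 2.585
= 303.4 ms


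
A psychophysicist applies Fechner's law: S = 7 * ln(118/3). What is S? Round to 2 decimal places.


S = 7 * ln(118/3)
I/I0 = 39.333333
ln(39.333333) = 3.6721
S = 7 * 3.6721
= 25.70


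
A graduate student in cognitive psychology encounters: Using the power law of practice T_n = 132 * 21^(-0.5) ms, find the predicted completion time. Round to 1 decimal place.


T_n = 132 * 21^(-0.5)
21^(-0.5) = 0.218218
T_n = 132 * 0.218218
= 28.8 ms


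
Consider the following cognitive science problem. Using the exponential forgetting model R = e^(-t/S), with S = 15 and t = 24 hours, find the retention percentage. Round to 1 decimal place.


R = e^(-t/S)
-t/S = -24/15 = -1.6
R = e^(-1.6) = 0.201897
Percentage = 0.201897 * 100
= 20.2


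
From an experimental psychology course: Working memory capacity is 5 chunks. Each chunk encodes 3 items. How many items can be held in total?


Total items = chunks * items_per_chunk
= 5 * 3
= 15


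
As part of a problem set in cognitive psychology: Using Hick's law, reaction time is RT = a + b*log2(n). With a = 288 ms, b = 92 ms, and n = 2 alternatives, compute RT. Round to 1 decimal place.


RT = 288 + 92 * log2(2)
log2(2) = 1.0
RT = 288 + 92 * 1.0
= 288 + 92.0
= 380.0 ms


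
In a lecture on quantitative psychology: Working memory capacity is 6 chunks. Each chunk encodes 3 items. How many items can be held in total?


Total items = chunks * items_per_chunk
= 6 * 3
= 18


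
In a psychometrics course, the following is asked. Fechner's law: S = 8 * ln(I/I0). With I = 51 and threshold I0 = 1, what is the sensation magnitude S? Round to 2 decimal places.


S = 8 * ln(51/1)
I/I0 = 51.0
ln(51.0) = 3.9318
S = 8 * 3.9318
= 31.45


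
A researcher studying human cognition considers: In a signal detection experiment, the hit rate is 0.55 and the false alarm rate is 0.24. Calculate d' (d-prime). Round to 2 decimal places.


d' = z(HR) - z(FAR)
z(0.55) = 0.1257
z(0.24) = -0.7063
d' = 0.1257 - -0.7063
= 0.83


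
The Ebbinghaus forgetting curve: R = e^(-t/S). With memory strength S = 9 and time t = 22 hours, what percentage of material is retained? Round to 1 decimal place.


R = e^(-t/S)
-t/S = -22/9 = -2.444444
R = e^(-2.444444) = 0.086774
Percentage = 0.086774 * 100
= 8.7


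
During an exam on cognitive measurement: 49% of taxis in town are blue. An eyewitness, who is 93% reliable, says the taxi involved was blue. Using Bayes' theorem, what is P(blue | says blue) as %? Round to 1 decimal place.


P(blue | says blue) = P(says blue | blue)*P(blue) / [P(says blue | blue)*P(blue) + P(says blue | not blue)*P(not blue)]
Numerator = 0.93 * 0.49 = 0.4557
False identification = 0.07 * 0.51 = 0.0357
P = 0.4557 / (0.4557 + 0.0357)
= 0.4557 / 0.4914
As percentage = 92.7


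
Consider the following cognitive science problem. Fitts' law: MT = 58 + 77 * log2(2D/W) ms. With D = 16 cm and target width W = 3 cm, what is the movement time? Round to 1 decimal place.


MT = 58 + 77 * log2(2*16/3)
2D/W = 10.666667
log2(10.666667) = 3.415
MT = 58 + 77 * 3.415
= 321.0 ms


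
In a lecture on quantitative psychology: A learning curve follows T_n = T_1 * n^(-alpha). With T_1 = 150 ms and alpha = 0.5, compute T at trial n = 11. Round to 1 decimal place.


T_n = 150 * 11^(-0.5)
11^(-0.5) = 0.301511
T_n = 150 * 0.301511
= 45.2 ms


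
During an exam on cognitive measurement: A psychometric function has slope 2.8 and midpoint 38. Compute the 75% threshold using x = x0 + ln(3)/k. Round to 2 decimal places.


At P = 0.75: 0.75 = 1/(1 + e^(-k*(x-x0)))
Solving: e^(-k*(x-x0)) = 1/3
x = x0 + ln(3)/k
ln(3) = 1.0986
x = 38 + 1.0986/2.8
= 38 + 0.3924
= 38.39


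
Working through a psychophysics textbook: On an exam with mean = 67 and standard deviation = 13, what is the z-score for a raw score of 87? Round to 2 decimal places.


z = (X - mu) / sigma
= (87 - 67) / 13
= 20 / 13
= 1.54


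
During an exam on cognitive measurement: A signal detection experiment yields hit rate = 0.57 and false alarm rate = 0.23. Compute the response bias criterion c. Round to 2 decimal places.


c = -0.5 * (z(HR) + z(FAR))
z(0.57) = 0.1764
z(0.23) = -0.7388
c = -0.5 * (0.1764 + -0.7388)
= -0.5 * -0.5624
= 0.28


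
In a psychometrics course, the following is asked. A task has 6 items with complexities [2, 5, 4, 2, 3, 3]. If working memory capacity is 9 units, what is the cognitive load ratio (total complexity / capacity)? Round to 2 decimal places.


Total complexity = 2 + 5 + 4 + 2 + 3 + 3 = 19
Load = total / capacity = 19 / 9
= 2.11


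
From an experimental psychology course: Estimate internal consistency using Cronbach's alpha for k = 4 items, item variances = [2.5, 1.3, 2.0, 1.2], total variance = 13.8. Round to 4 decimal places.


alpha = (k/(k-1)) * (1 - sum(s_i^2)/s_total^2)
sum(item variances) = 7.0
k/(k-1) = 4/3 = 1.333333
1 - 7.0/13.8 = 1 - 0.507246 = 0.492754
alpha = 1.333333 * 0.492754
= 0.6570


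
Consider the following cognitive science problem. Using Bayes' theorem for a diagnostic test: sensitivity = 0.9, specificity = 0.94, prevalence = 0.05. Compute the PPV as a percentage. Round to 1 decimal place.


PPV = (sens * prev) / (sens * prev + (1-spec) * (1-prev))
Numerator = 0.9 * 0.05 = 0.045
P(positive and no disease) = (1 - spec) * (1 - prev) = (1 - 0.94) * (1 - 0.05) = 0.057
Denominator = 0.045 + 0.057 = 0.102
PPV = 0.045 / 0.102 = 0.441176
As percentage = 44.1


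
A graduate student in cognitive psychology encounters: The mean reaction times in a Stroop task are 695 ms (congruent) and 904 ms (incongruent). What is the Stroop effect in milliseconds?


Stroop effect = RT(incongruent) - RT(congruent)
= 904 - 695
= 209 ms


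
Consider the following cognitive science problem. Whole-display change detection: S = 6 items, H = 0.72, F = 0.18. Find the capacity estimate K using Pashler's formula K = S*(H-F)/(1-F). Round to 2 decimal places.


K = S * (H - F) / (1 - F)
H - F = 0.54
1 - F = 0.82
K = 6 * 0.54 / 0.82
= 3.95


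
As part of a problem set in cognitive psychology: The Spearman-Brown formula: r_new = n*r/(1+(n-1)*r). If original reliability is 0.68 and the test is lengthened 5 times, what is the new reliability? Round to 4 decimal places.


r_new = n*r / (1 + (n-1)*r)
Numerator = 5 * 0.68 = 3.4
Denominator = 1 + 4 * 0.68 = 3.72
r_new = 3.4 / 3.72
= 0.9140


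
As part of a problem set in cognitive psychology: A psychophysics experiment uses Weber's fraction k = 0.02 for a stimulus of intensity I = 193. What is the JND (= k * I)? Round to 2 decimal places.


JND = k * I
JND = 0.02 * 193
= 3.86


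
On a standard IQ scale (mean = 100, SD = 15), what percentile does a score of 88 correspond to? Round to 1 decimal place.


z = (IQ - mean) / SD
z = (88 - 100) / 15 = -0.8
Percentile = Phi(-0.8) * 100
Phi(-0.8) = 0.211855
= 21.2


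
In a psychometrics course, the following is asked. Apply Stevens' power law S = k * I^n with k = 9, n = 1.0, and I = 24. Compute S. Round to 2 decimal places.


S = 9 * 24^1.0
24^1.0 = 24.0
S = 9 * 24.0
= 216.00


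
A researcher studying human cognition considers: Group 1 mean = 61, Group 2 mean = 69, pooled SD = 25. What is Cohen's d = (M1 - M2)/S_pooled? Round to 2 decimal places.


Cohen's d = (M1 - M2) / S_pooled
= (61 - 69) / 25
= -8 / 25
= -0.32


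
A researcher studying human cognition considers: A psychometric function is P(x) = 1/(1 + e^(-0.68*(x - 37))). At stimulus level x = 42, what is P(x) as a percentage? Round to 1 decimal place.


P(x) = 1/(1 + e^(-0.68*(42 - 37)))
Exponent = -0.68 * 5 = -3.4
e^(-3.4) = 0.033373
P = 1/(1 + 0.033373) = 0.967705
Percentage = 96.8


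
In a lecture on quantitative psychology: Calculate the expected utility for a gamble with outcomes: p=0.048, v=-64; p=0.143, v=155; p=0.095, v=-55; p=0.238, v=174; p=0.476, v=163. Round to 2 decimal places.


EU = sum(p_i * v_i)
0.048 * -64 = -3.072
0.143 * 155 = 22.165
0.095 * -55 = -5.225
0.238 * 174 = 41.412
0.476 * 163 = 77.588
EU = -3.072 + 22.165 + -5.225 + 41.412 + 77.588
= 132.87


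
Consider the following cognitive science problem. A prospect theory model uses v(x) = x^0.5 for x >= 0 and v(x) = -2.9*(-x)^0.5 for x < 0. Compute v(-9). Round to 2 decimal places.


Since x = -9 < 0, use v(x) = -lambda*(-x)^alpha
(-x) = 9
9^0.5 = 3.0
v(-9) = -2.9 * 3.0
= -8.70


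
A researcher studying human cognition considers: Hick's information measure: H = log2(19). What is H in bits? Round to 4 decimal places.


H = log2(n)
H = log2(19)
= 4.2479


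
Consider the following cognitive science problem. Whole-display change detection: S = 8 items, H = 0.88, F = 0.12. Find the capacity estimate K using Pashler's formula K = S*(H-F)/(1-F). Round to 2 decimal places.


K = S * (H - F) / (1 - F)
H - F = 0.76
1 - F = 0.88
K = 8 * 0.76 / 0.88
= 6.91


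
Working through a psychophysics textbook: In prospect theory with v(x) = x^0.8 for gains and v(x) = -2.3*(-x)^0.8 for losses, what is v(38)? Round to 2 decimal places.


Since x = 38 >= 0, use v(x) = x^0.8
38^0.8 = 18.3581
v(38) = 18.36


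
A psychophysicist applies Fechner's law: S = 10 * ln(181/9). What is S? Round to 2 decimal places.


S = 10 * ln(181/9)
I/I0 = 20.111111
ln(20.111111) = 3.0013
S = 10 * 3.0013
= 30.01


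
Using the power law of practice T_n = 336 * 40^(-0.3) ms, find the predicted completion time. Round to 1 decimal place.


T_n = 336 * 40^(-0.3)
40^(-0.3) = 0.33066
T_n = 336 * 0.33066
= 111.1 ms


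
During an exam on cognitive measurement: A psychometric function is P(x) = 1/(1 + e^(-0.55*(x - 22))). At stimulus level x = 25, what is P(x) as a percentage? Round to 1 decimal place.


P(x) = 1/(1 + e^(-0.55*(25 - 22)))
Exponent = -0.55 * 3 = -1.65
e^(-1.65) = 0.19205
P = 1/(1 + 0.19205) = 0.838891
Percentage = 83.9


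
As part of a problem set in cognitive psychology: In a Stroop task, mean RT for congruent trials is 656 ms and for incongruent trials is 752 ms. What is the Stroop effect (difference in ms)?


Stroop effect = RT(incongruent) - RT(congruent)
= 752 - 656
= 96 ms


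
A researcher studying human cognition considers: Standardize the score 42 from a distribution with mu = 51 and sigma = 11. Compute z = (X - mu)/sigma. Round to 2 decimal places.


z = (X - mu) / sigma
= (42 - 51) / 11
= -9 / 11
= -0.82


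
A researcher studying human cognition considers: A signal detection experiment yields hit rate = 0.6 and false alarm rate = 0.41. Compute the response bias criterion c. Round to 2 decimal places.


c = -0.5 * (z(HR) + z(FAR))
z(0.6) = 0.2533
z(0.41) = -0.2275
c = -0.5 * (0.2533 + -0.2275)
= -0.5 * 0.0258
= -0.01


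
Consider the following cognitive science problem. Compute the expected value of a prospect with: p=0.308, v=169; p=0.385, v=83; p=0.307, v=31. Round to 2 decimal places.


EU = sum(p_i * v_i)
0.308 * 169 = 52.052
0.385 * 83 = 31.955
0.307 * 31 = 9.517
EU = 52.052 + 31.955 + 9.517
= 93.52


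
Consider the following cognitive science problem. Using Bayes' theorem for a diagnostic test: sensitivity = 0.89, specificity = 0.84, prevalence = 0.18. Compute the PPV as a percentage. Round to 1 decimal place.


PPV = (sens * prev) / (sens * prev + (1-spec) * (1-prev))
Numerator = 0.89 * 0.18 = 0.1602
P(positive and no disease) = (1 - spec) * (1 - prev) = (1 - 0.84) * (1 - 0.18) = 0.1312
Denominator = 0.1602 + 0.1312 = 0.2914
PPV = 0.1602 / 0.2914 = 0.54976
As percentage = 55.0


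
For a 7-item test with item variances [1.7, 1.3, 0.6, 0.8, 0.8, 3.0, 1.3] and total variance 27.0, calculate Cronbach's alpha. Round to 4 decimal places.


alpha = (k/(k-1)) * (1 - sum(s_i^2)/s_total^2)
sum(item variances) = 9.5
k/(k-1) = 7/6 = 1.166667
1 - 9.5/27.0 = 1 - 0.351852 = 0.648148
alpha = 1.166667 * 0.648148
= 0.7562


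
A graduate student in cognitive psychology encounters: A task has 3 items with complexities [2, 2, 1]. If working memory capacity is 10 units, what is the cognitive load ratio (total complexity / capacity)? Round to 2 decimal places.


Total complexity = 2 + 2 + 1 = 5
Load = total / capacity = 5 / 10
= 0.50


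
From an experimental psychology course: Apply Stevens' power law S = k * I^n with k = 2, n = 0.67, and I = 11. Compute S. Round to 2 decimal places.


S = 2 * 11^0.67
11^0.67 = 4.9858
S = 2 * 4.9858
= 9.97


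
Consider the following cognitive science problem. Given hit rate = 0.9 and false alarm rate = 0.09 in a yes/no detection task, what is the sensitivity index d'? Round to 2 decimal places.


d' = z(HR) - z(FAR)
z(0.9) = 1.2816
z(0.09) = -1.3408
d' = 1.2816 - -1.3408
= 2.62


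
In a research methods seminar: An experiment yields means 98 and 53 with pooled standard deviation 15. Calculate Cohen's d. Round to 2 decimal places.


Cohen's d = (M1 - M2) / S_pooled
= (98 - 53) / 15
= 45 / 15
= 3.00


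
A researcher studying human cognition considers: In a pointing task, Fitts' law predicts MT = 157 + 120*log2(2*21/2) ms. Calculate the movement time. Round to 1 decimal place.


MT = 157 + 120 * log2(2*21/2)
2D/W = 21.0
log2(21.0) = 4.3923
MT = 157 + 120 * 4.3923
= 684.1 ms


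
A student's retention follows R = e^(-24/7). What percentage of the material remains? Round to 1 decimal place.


R = e^(-t/S)
-t/S = -24/7 = -3.428571
R = e^(-3.428571) = 0.032433
Percentage = 0.032433 * 100
= 3.2


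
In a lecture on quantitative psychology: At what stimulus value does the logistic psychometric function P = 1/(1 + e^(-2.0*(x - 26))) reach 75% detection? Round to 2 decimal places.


At P = 0.75: 0.75 = 1/(1 + e^(-k*(x-x0)))
Solving: e^(-k*(x-x0)) = 1/3
x = x0 + ln(3)/k
ln(3) = 1.0986
x = 26 + 1.0986/2.0
= 26 + 0.5493
= 26.55


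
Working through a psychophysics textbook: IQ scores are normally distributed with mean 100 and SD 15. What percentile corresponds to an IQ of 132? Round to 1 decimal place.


z = (IQ - mean) / SD
z = (132 - 100) / 15 = 2.1333
Percentile = Phi(2.1333) * 100
Phi(2.1333) = 0.98355
= 98.4


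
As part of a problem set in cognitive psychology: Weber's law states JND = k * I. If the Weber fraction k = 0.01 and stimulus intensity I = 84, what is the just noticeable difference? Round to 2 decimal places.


JND = k * I
JND = 0.01 * 84
= 0.84


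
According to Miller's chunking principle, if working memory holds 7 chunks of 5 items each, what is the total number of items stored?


Total items = chunks * items_per_chunk
= 7 * 5
= 35


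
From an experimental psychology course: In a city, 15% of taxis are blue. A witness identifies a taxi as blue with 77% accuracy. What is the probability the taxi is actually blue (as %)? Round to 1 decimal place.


P(blue | says blue) = P(says blue | blue)*P(blue) / [P(says blue | blue)*P(blue) + P(says blue | not blue)*P(not blue)]
Numerator = 0.77 * 0.15 = 0.1155
False identification = 0.23 * 0.85 = 0.1955
P = 0.1155 / (0.1155 + 0.1955)
= 0.1155 / 0.311
As percentage = 37.1


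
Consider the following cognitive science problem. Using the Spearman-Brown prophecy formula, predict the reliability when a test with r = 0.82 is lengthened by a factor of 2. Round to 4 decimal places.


r_new = n*r / (1 + (n-1)*r)
Numerator = 2 * 0.82 = 1.64
Denominator = 1 + 1 * 0.82 = 1.82
r_new = 1.64 / 1.82
= 0.9011


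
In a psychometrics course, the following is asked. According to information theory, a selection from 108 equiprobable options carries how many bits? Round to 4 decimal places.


H = log2(n)
H = log2(108)
= 6.7549
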